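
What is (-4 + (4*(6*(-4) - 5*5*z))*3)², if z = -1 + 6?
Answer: 3211264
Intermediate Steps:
z = 5
(-4 + (4*(6*(-4) - 5*5*z))*3)² = (-4 + (4*(6*(-4) - 5*5*5))*3)² = (-4 + (4*(-24 - 25*5))*3)² = (-4 + (4*(-24 - 1*125))*3)² = (-4 + (4*(-24 - 125))*3)² = (-4 + (4*(-149))*3)² = (-4 - 596*3)² = (-4 - 1788)² = (-1792)² = 3211264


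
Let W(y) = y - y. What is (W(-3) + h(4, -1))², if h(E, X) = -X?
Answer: 1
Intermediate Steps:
W(y) = 0
(W(-3) + h(4, -1))² = (0 - 1*(-1))² = (0 + 1)² = 1² = 1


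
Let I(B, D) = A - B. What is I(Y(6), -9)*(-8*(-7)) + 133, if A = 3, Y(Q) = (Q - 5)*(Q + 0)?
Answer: -35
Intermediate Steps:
Y(Q) = Q*(-5 + Q) (Y(Q) = (-5 + Q)*Q = Q*(-5 + Q))
I(B, D) = 3 - B
I(Y(6), -9)*(-8*(-7)) + 133 = (3 - 6*(-5 + 6))*(-8*(-7)) + 133 = (3 - 6)*56 + 133 = -3*56 + 133 = -168 + 133 = -35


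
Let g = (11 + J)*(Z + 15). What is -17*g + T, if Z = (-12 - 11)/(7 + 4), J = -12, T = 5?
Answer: 2469/11 ≈ 224.45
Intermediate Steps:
Z = -23/11 ≈ -2.0909
g = -142/11 (g = (11 - 12)*(-23/11 + 15) = -1*142/11 = -142/11 ≈ -12.909)
-17*g + T = -17*(-142/11) + 5 = 2414/11 + 5 = 2469/11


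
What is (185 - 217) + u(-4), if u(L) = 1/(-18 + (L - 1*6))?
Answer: -897/28 ≈ -32.036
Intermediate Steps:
u(L) = 1/(-24 + L) (u(L) = 1/(-18 + (L - 6)) = 1/(-18 + (-6 + L)) = 1/(-24 + L))
(185 - 217) + u(-4) = (185 - 217) + 1/(-24 - 4) = -32 + 1/(-28) = -32 - 1/28 = -897/28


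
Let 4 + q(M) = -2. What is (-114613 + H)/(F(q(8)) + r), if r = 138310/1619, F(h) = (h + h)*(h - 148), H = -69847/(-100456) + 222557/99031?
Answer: -1845935935134595661/31140256478986192 ≈ -59.278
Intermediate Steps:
q(M) = -6 (q(M) = -4 - 2 = -6)
H = 29274204249/9948258136 (H = -69847*(-1/100456) + 222557*(1/99031) = 69847/100456 + 222557/99031 = 29274204249/9948258136 ≈ 2.9426)
F(h) = 2*h*(-148 + h) (F(h) = (2*h)*(-148 + h) = 2*h*(-148 + h))
r = 138310/1619 (r = 138310*(1/1619) = 138310/1619 ≈ 85.429)
(-114613 + H)/(F(q(8)) + r) = (-114613 + 29274204249/9948258136)/(2*(-6)*(-148 - 6) + 138310/1619) = -1140170435537119/(9948258136*(2*(-6)*(-154) + 138310/1619)) = -1140170435537119/(9948258136*(1848 + 138310/1619)) = -1140170435537119/(9948258136*3130222/1619) = -1140170435537119/9948258136*1619/3130222 = -1845935935134595661/31140256478986192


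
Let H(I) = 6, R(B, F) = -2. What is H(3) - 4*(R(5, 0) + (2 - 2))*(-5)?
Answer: -34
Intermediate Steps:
H(3) - 4*(R(5, 0) + (2 - 2))*(-5) = 6 - 4*(-2 + (2 - 2))*(-5) = 6 - 4*(-2 + 0)*(-5) = 6 - (-8)*(-5) = 6 - 4*10 = 6 - 40 = -34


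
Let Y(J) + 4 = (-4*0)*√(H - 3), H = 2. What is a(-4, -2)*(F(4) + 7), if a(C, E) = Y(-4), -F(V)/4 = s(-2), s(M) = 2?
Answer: 4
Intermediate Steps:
F(V) = -8 (F(V) = -4*2 = -8)
Y(J) = -4 (Y(J) = -4 + (-4*0)*√(2 - 3) = -4 + 0*√(-1) = -4 + 0*I = -4 + 0 = -4)
a(C, E) = -4
a(-4, -2)*(F(4) + 7) = -4*(-8 + 7) = -4*(-1) = 4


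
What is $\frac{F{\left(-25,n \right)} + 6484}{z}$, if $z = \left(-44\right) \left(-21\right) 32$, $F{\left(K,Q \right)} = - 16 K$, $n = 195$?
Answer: $\frac{1721}{7392} \approx 0.23282$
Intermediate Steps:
$z = 29568$ ($z = 924 \cdot 32 = 29568$)
$\frac{F{\left(-25,n \right)} + 6484}{z} = \frac{\left(-16\right) \left(-25\right) + 6484}{29568} = \left(400 + 6484\right) \frac{1}{29568} = 6884 \cdot \frac{1}{29568} = \frac{1721}{7392}$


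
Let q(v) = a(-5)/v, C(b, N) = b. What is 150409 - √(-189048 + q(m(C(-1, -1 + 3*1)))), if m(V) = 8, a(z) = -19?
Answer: 150409 - I*√3024806/4 ≈ 1.5041e+5 - 434.8*I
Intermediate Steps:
q(v) = -19/v
150409 - √(-189048 + q(m(C(-1, -1 + 3*1)))) = 150409 - √(-189048 - 19/8) = 150409 - √(-1512403/8) = 150409 - I*√3024806/4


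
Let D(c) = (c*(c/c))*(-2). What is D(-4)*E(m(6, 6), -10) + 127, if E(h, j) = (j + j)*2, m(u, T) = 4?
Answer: -193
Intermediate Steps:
E(h, j) = 4*j (E(h, j) = (2*j)*2 = 4*j)
D(c) = -2*c (D(c) = (c*1)*(-2) = c*(-2) = -2*c)
D(-4)*E(m(6, 6), -10) + 127 = (-2*(-4))*(4*(-10)) + 127 = 8*(-40) + 127 = -320 + 127 = -193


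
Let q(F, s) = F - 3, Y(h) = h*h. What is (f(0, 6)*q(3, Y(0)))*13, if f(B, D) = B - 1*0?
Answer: 0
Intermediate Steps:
f(B, D) = B (f(B, D) = B + 0 = B)
Y(h) = h²
q(F, s) = -3 + F
(f(0, 6)*q(3, Y(0)))*13 = (0*(-3 + 3))*13 = (0*0)*13 = 0*13 = 0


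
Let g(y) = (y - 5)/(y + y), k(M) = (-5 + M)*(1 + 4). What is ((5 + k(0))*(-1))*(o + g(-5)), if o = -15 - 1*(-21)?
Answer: 140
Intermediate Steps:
k(M) = -25 + 5*M (k(M) = (-5 + M)*5 = -25 + 5*M)
o = 6 (o = -15 + 21 = 6)
g(y) = (-5 + y)/(2*y) (g(y) = (-5 + y)/((2*y)) = (-5 + y)*(1/(2*y)) = (-5 + y)/(2*y))
((5 + k(0))*(-1))*(o + g(-5)) = ((5 + (-25 + 5*0))*(-1))*(6 + (1/2)*(-5 - 5)/(-5)) = ((5 + (-25 + 0))*(-1))*(6 + (1/2)*(-1/5)*(-10)) = ((5 - 25)*(-1))*(6 + 1) = -20*(-1)*7 = 20*7 = 140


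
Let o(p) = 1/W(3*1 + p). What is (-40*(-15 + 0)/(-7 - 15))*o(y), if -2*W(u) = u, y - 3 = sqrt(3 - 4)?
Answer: 3600/407 - 600*I/407 ≈ 8.8452 - 1.4742*I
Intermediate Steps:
y = 3 + I (y = 3 + sqrt(3 - 4) = 3 + sqrt(-1) = 3 + I ≈ 3.0 + 1.0*I)
W(u) = -u/2
o(p) = 1/(-3/2 - p/2) (o(p) = 1/(-(3*1 + p)/2) = 1/(-(3 + p)/2) = 1/(-3/2 - p/2))
(-40*(-15 + 0)/(-7 - 15))*o(y) = (-40*(-15 + 0)/(-7 - 15))*(2/(-3 - (3 + I))) = (-(-600)/(-22))*(2/(-3 + (-3 - I))) = (-(-600)*(-1)/22)*(2/(-6 - I)) = (-40*15/22)*(2*((-6 + I)/37)) = -600*(-6 + I)/407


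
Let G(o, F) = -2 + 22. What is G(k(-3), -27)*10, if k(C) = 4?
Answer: 200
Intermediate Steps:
G(o, F) = 20
G(k(-3), -27)*10 = 20*10 = 200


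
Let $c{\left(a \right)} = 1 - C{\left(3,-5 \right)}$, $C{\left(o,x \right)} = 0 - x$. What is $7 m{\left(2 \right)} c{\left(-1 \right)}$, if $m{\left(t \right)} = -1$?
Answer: $28$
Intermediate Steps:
$C{\left(o,x \right)} = - x$
$c{\left(a \right)} = -4$ ($c{\left(a \right)} = 1 - \left(-1\right) \left(-5\right) = 1 - 5 = -4$)
$7 m{\left(2 \right)} c{\left(-1 \right)} = 7 \left(-1\right) \left(-4\right) = \left(-7\right) \left(-4\right) = 28$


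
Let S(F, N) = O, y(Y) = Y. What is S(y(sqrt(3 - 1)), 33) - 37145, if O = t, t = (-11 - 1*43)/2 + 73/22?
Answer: -817711/22 ≈ -37169.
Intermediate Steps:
t = -521/22 (t = (-11 - 43)*(1/2) + 73*(1/22) = -54*1/2 + 73/22 = -27 + 73/22 = -521/22 ≈ -23.682)
O = -521/22 ≈ -23.682
S(F, N) = -521/22
S(y(sqrt(3 - 1)), 33) - 37145 = -521/22 - 37145 = -817711/22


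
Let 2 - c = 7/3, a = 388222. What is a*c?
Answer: -388222/3 ≈ -1.2941e+5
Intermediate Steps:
c = -⅓ (c = 2 - 7/3 = -⅓ ≈ -0.33333)
a*c = 388222*(-⅓) = -388222/3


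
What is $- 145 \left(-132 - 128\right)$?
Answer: $37700$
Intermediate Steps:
$- 145 \left(-132 - 128\right) = \left(-145\right) \left(-260\right) = 37700$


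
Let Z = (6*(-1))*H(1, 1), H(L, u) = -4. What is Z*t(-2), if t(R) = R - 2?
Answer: -96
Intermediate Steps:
t(R) = -2 + R
Z = 24 (Z = (6*(-1))*(-4) = -6*(-4) = 24)
Z*t(-2) = 24*(-2 - 2) = 24*(-4) = -96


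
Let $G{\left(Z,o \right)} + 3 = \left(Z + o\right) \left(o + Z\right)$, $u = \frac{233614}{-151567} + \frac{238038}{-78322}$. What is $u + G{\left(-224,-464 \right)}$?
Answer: $\frac{2809495553553240}{5935515287} \approx 4.7334 \cdot 10^{5}$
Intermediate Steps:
$u = - \frac{27187910627}{5935515287}$ ($u = 233614 \left(- \frac{1}{151567}\right) + 238038 \left(- \frac{1}{78322}\right) = - \frac{233614}{151567} - \frac{119019}{39161} = - \frac{27187910627}{5935515287} \approx -4.5806$)
$G{\left(Z,o \right)} = -3 + \left(Z + o\right)^{2}$ ($G{\left(Z,o \right)} = -3 + \left(Z + o\right) \left(o + Z\right) = -3 + \left(Z + o\right) \left(Z + o\right) = -3 + \left(Z + o\right)^{2}$)
$u + G{\left(-224,-464 \right)} = - \frac{27187910627}{5935515287} - \left(3 - \left(-224 - 464\right)^{2}\right) = - \frac{27187910627}{5935515287} - \left(3 - \left(-688\right)^{2}\right) = - \frac{27187910627}{5935515287} + \left(-3 + 473344\right) = - \frac{27187910627}{5935515287} + 473341 = \frac{2809495553553240}{5935515287}$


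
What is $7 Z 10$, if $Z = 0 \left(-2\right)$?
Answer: $0$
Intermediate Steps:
$Z = 0$
$7 Z 10 = 7 \cdot 0 \cdot 10 = 0 \cdot 10 = 0$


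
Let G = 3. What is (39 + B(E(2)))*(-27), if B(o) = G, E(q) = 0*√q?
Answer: -1134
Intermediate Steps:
E(q) = 0
B(o) = 3
(39 + B(E(2)))*(-27) = (39 + 3)*(-27) = 42*(-27) = -1134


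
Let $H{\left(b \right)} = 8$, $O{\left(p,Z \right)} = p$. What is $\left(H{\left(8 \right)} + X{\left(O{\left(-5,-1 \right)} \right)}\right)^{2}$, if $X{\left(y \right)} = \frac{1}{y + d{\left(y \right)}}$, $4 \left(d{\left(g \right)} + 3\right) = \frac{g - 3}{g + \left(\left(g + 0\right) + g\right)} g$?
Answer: $\frac{42025}{676} \approx 62.167$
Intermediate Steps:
$d{\left(g \right)} = - \frac{13}{4} + \frac{g}{12}$ ($d{\left(g \right)} = -3 + \frac{\frac{g - 3}{g + \left(\left(g + 0\right) + g\right)} g}{4} = -3 + \frac{\frac{-3 + g}{g + \left(g + g\right)} g}{4} = -3 + \frac{\frac{-3 + g}{g + 2 g} g}{4} = -3 + \frac{\frac{-3 + g}{3 g} g}{4} = -3 + \frac{-1 + \frac{g}{3}}{4} = -3 + \left(- \frac{1}{4} + \frac{g}{12}\right) = - \frac{13}{4} + \frac{g}{12}$)
$X{\left(y \right)} = \frac{1}{- \frac{13}{4} + \frac{13 y}{12}}$ ($X{\left(y \right)} = \frac{1}{y + \left(- \frac{13}{4} + \frac{y}{12}\right)} = \frac{1}{- \frac{13}{4} + \frac{13 y}{12}}$)
$\left(H{\left(8 \right)} + X{\left(O{\left(-5,-1 \right)} \right)}\right)^{2} = \left(8 + \frac{12}{13 \left(-3 - 5\right)}\right)^{2} = \left(8 + \frac{12}{13 \left(-8\right)}\right)^{2} = \left(8 + \frac{12}{13} \left(- \frac{1}{8}\right)\right)^{2} = \left(8 - \frac{3}{26}\right)^{2} = \left(\frac{205}{26}\right)^{2} = \frac{42025}{676}$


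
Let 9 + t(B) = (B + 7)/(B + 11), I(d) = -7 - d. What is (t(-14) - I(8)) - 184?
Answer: -527/3 ≈ -175.67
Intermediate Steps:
t(B) = -9 + (7 + B)/(11 + B) (t(B) = -9 + (B + 7)/(B + 11) = -9 + (7 + B)/(11 + B))
(t(-14) - I(8)) - 184 = (4*(-23 - 2*(-14))/(11 - 14) - (-7 - 1*8)) - 184 = (4*(-23 + 28)/(-3) - (-7 - 8)) - 184 = (4*(-1/3)*5 - 1*(-15)) - 184 = (-20/3 + 15) - 184 = 25/3 - 184 = -527/3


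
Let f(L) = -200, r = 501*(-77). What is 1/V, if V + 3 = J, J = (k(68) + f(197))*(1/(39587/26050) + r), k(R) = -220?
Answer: 39587/641390973819 ≈ 6.1721e-8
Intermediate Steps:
r = -38577
J = 641391092580/39587 (J = (-220 - 200)*(1/(39587/26050) - 38577) = -420*(1/(39587*(1/26050)) - 38577) = -420*(1/(39587/26050) - 38577) = -420*(26050/39587 - 38577) = -420*(-1527121649/39587) = 641391092580/39587 ≈ 1.6202e+7)
V = 641390973819/39587 (V = -3 + 641391092580/39587 = 641390973819/39587 ≈ 1.6202e+7)
1/V = 1/(641390973819/39587) = 39587/641390973819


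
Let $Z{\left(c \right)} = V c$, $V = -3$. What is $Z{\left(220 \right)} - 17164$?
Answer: $-17824$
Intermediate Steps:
$Z{\left(c \right)} = - 3 c$
$Z{\left(220 \right)} - 17164 = \left(-3\right) 220 - 17164 = -660 - 17164 = -17824$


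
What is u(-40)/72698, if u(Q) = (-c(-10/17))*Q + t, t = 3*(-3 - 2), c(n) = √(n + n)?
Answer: -15/72698 + 40*I*√85/617933 ≈ -0.00020633 + 0.0005968*I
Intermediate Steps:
c(n) = √2*√n (c(n) = √(2*n) = √2*√n)
t = -15 (t = 3*(-5) = -15)
u(Q) = -15 - 2*I*Q*√85/17 (u(Q) = (-√2*√(-10/17))*Q - 15 = (-√2*I*√170/17)*Q - 15 = (-2*I*√85/17)*Q - 15 = -2*I*Q*√85/17 - 15 = -15 - 2*I*Q*√85/17)
u(-40)/72698 = (-15 - 2/17*I*(-40)*√85)/72698 = (-15 + 80*I*√85/17)*(1/72698) = -15/72698 + 40*I*√85/617933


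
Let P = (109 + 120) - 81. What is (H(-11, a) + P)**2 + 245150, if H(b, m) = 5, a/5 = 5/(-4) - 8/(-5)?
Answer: 268559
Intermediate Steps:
a = 7/4 (a = 5*(5/(-4) - 8/(-5)) = 5*(5*(-1/4) - 8*(-1/5)) = 5*(-5/4 + 8/5) = 5*(7/20) = 7/4 ≈ 1.7500)
P = 148 (P = 229 - 81 = 148)
(H(-11, a) + P)**2 + 245150 = (5 + 148)**2 + 245150 = 153**2 + 245150 = 23409 + 245150 = 268559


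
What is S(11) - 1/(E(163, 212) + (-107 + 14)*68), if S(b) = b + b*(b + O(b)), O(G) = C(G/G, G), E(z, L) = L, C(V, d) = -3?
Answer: 605089/6112 ≈ 99.000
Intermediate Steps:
O(G) = -3
S(b) = b + b*(-3 + b) (S(b) = b + b*(b - 3) = b + b*(-3 + b))
S(11) - 1/(E(163, 212) + (-107 + 14)*68) = 11*(-2 + 11) - 1/(212 + (-107 + 14)*68) = 11*9 - 1/(212 - 93*68) = 99 - 1/(212 - 6324) = 99 - 1/(-6112) = 99 - 1*(-1/6112) = 99 + 1/6112 = 605089/6112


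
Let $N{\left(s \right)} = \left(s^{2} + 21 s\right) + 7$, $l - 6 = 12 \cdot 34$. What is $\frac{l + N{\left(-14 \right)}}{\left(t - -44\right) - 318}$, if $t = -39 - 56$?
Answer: $- \frac{323}{369} \approx -0.87534$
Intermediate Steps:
$l = 414$ ($l = 6 + 12 \cdot 34 = 6 + 408 = 414$)
$t = -95$
$N{\left(s \right)} = 7 + s^{2} + 21 s$
$\frac{l + N{\left(-14 \right)}}{\left(t - -44\right) - 318} = \frac{414 + \left(7 + \left(-14\right)^{2} + 21 \left(-14\right)\right)}{\left(-95 - -44\right) - 318} = \frac{414 + \left(7 + 196 - 294\right)}{\left(-95 + 44\right) - 318} = \frac{414 - 91}{-51 - 318} = \frac{323}{-369} = 323 \left(- \frac{1}{369}\right) = - \frac{323}{369}$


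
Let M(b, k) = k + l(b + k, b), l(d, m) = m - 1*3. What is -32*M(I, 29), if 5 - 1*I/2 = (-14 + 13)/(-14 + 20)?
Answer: -3488/3 ≈ -1162.7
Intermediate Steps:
I = 31/3 (I = 10 - 2*(-14 + 13)/(-14 + 20) = 10 - (-2)/6 = 10 - 2*(-1/6) = 10 + 1/3 = 31/3 ≈ 10.333)
l(d, m) = -3 + m (l(d, m) = m - 3 = -3 + m)
M(b, k) = -3 + b + k (M(b, k) = k + (-3 + b) = -3 + b + k)
-32*M(I, 29) = -32*(-3 + 31/3 + 29) = -32*109/3 = -3488/3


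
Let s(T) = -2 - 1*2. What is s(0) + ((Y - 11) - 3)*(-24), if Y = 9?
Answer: 116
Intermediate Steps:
s(T) = -4 (s(T) = -2 - 2 = -4)
s(0) + ((Y - 11) - 3)*(-24) = -4 + ((9 - 11) - 3)*(-24) = -4 + (-2 - 3)*(-24) = -4 - 5*(-24) = -4 + 120 = 116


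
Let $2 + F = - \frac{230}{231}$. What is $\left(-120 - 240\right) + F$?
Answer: $- \frac{83852}{231} \approx -363.0$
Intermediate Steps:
$F = - \frac{692}{231}$ ($F = -2 - \frac{230}{231} = - \frac{692}{231} \approx -2.9957$)
$\left(-120 - 240\right) + F = \left(-120 - 240\right) - \frac{692}{231} = -360 - \frac{692}{231} = - \frac{83852}{231}$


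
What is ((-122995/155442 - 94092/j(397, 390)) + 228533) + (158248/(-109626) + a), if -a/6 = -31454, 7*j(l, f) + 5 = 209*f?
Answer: 213211014645580269/510995108470 ≈ 4.1725e+5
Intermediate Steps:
j(l, f) = -5/7 + 209*f/7 (j(l, f) = -5/7 + (209*f)/7 = -5/7 + 209*f/7)
a = 188724 (a = -6*(-31454) = 188724)
((-122995/155442 - 94092/j(397, 390)) + 228533) + (158248/(-109626) + a) = ((-122995/155442 - 94092/(-5/7 + (209/7)*390)) + 228533) + (158248/(-109626) + 188724) = ((-122995*1/155442 - 94092/(-5/7 + 81510/7)) + 228533) + (158248*(-1/109626) + 188724) = ((-122995/155442 - 94092/81505/7) + 228533) + (-524/363 + 188724) = ((-122995/155442 - 94092*7/81505) + 228533) + 68506288/363 = ((-122995/155442 - 658644/81505) + 228533) + 68506288/363 = (-112405648123/12669300210 + 228533) + 68506288/363 = 2895240779243807/12669300210 + 68506288/363 = 213211014645580269/510995108470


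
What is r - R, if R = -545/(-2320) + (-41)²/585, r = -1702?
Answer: -462834629/271440 ≈ -1705.1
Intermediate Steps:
R = 843749/271440 (R = -545*(-1/2320) + 1681*(1/585) = 109/464 + 1681/585 = 843749/271440 ≈ 3.1084)
r - R = -1702 - 1*843749/271440 = -1702 - 843749/271440 = -462834629/271440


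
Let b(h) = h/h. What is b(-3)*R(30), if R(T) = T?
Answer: 30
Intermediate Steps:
b(h) = 1
b(-3)*R(30) = 1*30 = 30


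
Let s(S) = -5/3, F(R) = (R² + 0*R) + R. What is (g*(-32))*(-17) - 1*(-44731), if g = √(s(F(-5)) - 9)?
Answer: 44731 + 2176*I*√6/3 ≈ 44731.0 + 1776.7*I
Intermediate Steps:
F(R) = R + R² (F(R) = (R² + 0) + R = R² + R = R + R²)
s(S) = -5/3 (s(S) = -5*⅓ = -5/3)
g = 4*I*√6/3 (g = √(-5/3 - 9) = √(-32/3) = 4*I*√6/3 ≈ 3.266*I)
(g*(-32))*(-17) - 1*(-44731) = ((4*I*√6/3)*(-32))*(-17) - 1*(-44731) = -128*I*√6/3*(-17) + 44731 = 2176*I*√6/3 + 44731 = 44731 + 2176*I*√6/3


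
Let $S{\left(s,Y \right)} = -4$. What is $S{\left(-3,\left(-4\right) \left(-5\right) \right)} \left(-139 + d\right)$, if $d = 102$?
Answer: $148$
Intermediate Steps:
$S{\left(-3,\left(-4\right) \left(-5\right) \right)} \left(-139 + d\right) = - 4 \left(-139 + 102\right) = \left(-4\right) \left(-37\right) = 148$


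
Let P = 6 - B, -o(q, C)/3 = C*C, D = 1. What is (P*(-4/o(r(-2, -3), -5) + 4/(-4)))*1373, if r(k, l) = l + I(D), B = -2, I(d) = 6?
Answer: -779864/75 ≈ -10398.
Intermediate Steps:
r(k, l) = 6 + l (r(k, l) = l + 6 = 6 + l)
o(q, C) = -3*C**2 (o(q, C) = -3*C*C = -3*C**2)
P = 8 (P = 6 - 1*(-2) = 6 + 2 = 8)
(P*(-4/o(r(-2, -3), -5) + 4/(-4)))*1373 = (8*(-4/((-3*(-5)**2)) + 4/(-4)))*1373 = (8*(-4/((-3*25)) + 4*(-1/4)))*1373 = (8*(-4/(-75) - 1))*1373 = (8*(-4*(-1/75) - 1))*1373 = (8*(4/75 - 1))*1373 = (8*(-71/75))*1373 = -568/75*1373 = -779864/75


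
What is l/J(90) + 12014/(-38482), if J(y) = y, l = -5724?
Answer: -6148673/96205 ≈ -63.912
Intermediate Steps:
l/J(90) + 12014/(-38482) = -5724/90 + 12014/(-38482) = -5724*1/90 + 12014*(-1/38482) = -318/5 - 6007/19241 = -6148673/96205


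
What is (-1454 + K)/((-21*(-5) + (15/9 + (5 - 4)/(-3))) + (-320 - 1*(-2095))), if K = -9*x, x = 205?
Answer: -9897/5644 ≈ -1.7535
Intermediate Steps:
K = -1845 (K = -9*205 = -1845)
(-1454 + K)/((-21*(-5) + (15/9 + (5 - 4)/(-3))) + (-320 - 1*(-2095))) = (-1454 - 1845)/((-21*(-5) + (15/9 + (5 - 4)/(-3))) + (-320 - 1*(-2095))) = -3299/((105 + (15*(1/9) + 1*(-1/3))) + (-320 + 2095)) = -3299/((105 + (5/3 - 1/3)) + 1775) = -3299/((105 + 4/3) + 1775) = -3299/(319/3 + 1775) = -3299/5644/3 = -3299*3/5644 = -9897/5644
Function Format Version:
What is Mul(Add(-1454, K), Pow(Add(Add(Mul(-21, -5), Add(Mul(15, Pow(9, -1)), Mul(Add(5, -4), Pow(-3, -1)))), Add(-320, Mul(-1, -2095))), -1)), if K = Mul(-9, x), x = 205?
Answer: Rational(-9897, 5644) ≈ -1.7535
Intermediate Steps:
K = -1845 (K = Mul(-9, 205) = -1845)
Mul(Add(-1454, K), Pow(Add(Add(Mul(-21, -5), Add(Mul(15, Pow(9, -1)), Mul(Add(5, -4), Pow(-3, -1)))), Add(-320, Mul(-1, -2095))), -1)) = Mul(Add(-1454, -1845), Pow(Add(Add(Mul(-21, -5), Add(Mul(15, Pow(9, -1)), Mul(Add(5, -4), Pow(-3, -1)))), Add(-320, Mul(-1, -2095))), -1)) = Mul(-3299, Pow(Add(Add(105, Add(Mul(15, Rational(1, 9)), Mul(1, Rational(-1, 3)))), Add(-320, 2095)), -1)) = Mul(-3299, Pow(Add(Add(105, Add(Rational(5, 3), Rational(-1, 3))), 1775), -1)) = Mul(-3299, Pow(Add(Add(105, Rational(4, 3)), 1775), -1)) = Mul(-3299, Pow(Add(Rational(319, 3), 1775), -1)) = Mul(-3299, Pow(Rational(5644, 3), -1)) = Mul(-3299, Rational(3, 5644)) = Rational(-9897, 5644)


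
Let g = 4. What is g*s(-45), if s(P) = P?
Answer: -180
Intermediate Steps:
g*s(-45) = 4*(-45) = -180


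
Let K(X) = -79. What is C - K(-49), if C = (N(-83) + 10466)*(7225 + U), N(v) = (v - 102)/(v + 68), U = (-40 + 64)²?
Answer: 245224672/3 ≈ 8.1742e+7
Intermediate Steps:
U = 576 (U = 24² = 576)
N(v) = (-102 + v)/(68 + v)
C = 245224435/3 (C = ((-102 - 83)/(68 - 83) + 10466)*(7225 + 576) = (-185/(-15) + 10466)*7801 = (-1/15*(-185) + 10466)*7801 = (37/3 + 10466)*7801 = (31435/3)*7801 = 245224435/3 ≈ 8.1741e+7)
C - K(-49) = 245224435/3 - 1*(-79) = 245224435/3 + 79 = 245224672/3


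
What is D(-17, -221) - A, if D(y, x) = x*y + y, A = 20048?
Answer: -16308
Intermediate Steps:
D(y, x) = y + x*y
D(-17, -221) - A = -17*(1 - 221) - 1*20048 = -17*(-220) - 20048 = 3740 - 20048 = -16308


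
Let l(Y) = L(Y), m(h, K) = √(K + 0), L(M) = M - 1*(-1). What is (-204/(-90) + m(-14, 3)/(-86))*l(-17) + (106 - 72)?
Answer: -34/15 + 8*√3/43 ≈ -1.9444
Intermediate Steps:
L(M) = 1 + M (L(M) = M + 1 = 1 + M)
m(h, K) = √K
l(Y) = 1 + Y
(-204/(-90) + m(-14, 3)/(-86))*l(-17) + (106 - 72) = (-204/(-90) + √3/(-86))*(1 - 17) + (106 - 72) = (-204*(-1/90) + √3*(-1/86))*(-16) + 34 = (34/15 - √3/86)*(-16) + 34 = (-544/15 + 8*√3/43) + 34 = -34/15 + 8*√3/43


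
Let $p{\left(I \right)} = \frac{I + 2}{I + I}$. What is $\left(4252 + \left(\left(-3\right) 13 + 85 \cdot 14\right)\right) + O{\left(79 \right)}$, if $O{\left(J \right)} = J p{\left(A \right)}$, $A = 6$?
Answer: $\frac{16367}{3} \approx 5455.7$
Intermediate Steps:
$p{\left(I \right)} = \frac{2 + I}{2 I}$
$O{\left(J \right)} = \frac{2 J}{3}$ ($O{\left(J \right)} = J \frac{2 + 6}{2 \cdot 6} = J \frac{1}{2} \cdot \frac{1}{6} \cdot 8 = J \frac{2}{3} = \frac{2 J}{3}$)
$\left(4252 + \left(\left(-3\right) 13 + 85 \cdot 14\right)\right) + O{\left(79 \right)} = \left(4252 + \left(\left(-3\right) 13 + 85 \cdot 14\right)\right) + \frac{2}{3} \cdot 79 = \left(4252 + \left(-39 + 1190\right)\right) + \frac{158}{3} = \left(4252 + 1151\right) + \frac{158}{3} = 5403 + \frac{158}{3} = \frac{16367}{3}$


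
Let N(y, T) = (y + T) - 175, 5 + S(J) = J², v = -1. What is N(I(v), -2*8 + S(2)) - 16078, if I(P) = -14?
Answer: -16284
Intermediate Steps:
S(J) = -5 + J²
N(y, T) = -175 + T + y (N(y, T) = (T + y) - 175 = -175 + T + y)
N(I(v), -2*8 + S(2)) - 16078 = (-175 + (-2*8 + (-5 + 2²)) - 14) - 16078 = (-175 + (-16 + (-5 + 4)) - 14) - 16078 = (-175 + (-16 - 1) - 14) - 16078 = (-175 - 17 - 14) - 16078 = -206 - 16078 = -16284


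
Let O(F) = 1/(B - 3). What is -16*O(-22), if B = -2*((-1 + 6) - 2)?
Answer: 16/9 ≈ 1.7778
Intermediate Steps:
B = -6 (B = -2*(5 - 2) = -2*3 = -6)
O(F) = -⅑ (O(F) = 1/(-6 - 3) = 1/(-9) = -⅑)
-16*O(-22) = -16*(-⅑) = 16/9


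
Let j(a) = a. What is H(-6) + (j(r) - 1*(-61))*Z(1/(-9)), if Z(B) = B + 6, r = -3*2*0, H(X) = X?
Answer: 3179/9 ≈ 353.22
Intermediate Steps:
r = 0 (r = -6*0 = 0)
Z(B) = 6 + B
H(-6) + (j(r) - 1*(-61))*Z(1/(-9)) = -6 + (0 - 1*(-61))*(6 + 1/(-9)) = -6 + (0 + 61)*(6 - ⅑) = -6 + 61*(53/9) = -6 + 3233/9 = 3179/9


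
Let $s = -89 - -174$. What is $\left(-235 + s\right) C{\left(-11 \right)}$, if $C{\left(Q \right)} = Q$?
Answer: $1650$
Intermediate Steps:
$s = 85$ ($s = -89 + 174 = 85$)
$\left(-235 + s\right) C{\left(-11 \right)} = \left(-235 + 85\right) \left(-11\right) = \left(-150\right) \left(-11\right) = 1650$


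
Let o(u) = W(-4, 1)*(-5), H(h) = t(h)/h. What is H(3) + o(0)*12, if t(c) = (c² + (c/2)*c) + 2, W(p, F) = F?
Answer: -329/6 ≈ -54.833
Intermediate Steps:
t(c) = 2 + 3*c²/2 (t(c) = (c² + (c*(½))*c) + 2 = (c² + (c/2)*c) + 2 = (c² + c²/2) + 2 = 3*c²/2 + 2 = 2 + 3*c²/2)
H(h) = (2 + 3*h²/2)/h
o(u) = -5 (o(u) = 1*(-5) = -5)
H(3) + o(0)*12 = (2/3 + (3/2)*3) - 5*12 = (2*(⅓) + 9/2) - 60 = (⅔ + 9/2) - 60 = 31/6 - 60 = -329/6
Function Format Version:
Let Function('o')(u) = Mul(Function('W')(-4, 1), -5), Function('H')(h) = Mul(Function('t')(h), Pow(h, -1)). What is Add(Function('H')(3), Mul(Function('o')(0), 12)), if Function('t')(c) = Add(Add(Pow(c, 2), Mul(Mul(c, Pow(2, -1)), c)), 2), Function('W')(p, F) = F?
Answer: Rational(-329, 6) ≈ -54.833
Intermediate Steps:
Function('t')(c) = Add(2, Mul(Rational(3, 2), Pow(c, 2))) (Function('t')(c) = Add(Add(Pow(c, 2), Mul(Mul(c, Rational(1, 2)), c)), 2) = Add(Add(Pow(c, 2), Mul(Mul(Rational(1, 2), c), c)), 2) = Add(Add(Pow(c, 2), Mul(Rational(1, 2), Pow(c, 2))), 2) = Add(Mul(Rational(3, 2), Pow(c, 2)), 2) = Add(2, Mul(Rational(3, 2), Pow(c, 2))))
Function('H')(h) = Mul(Pow(h, -1), Add(2, Mul(Rational(3, 2), Pow(h, 2)))) (Function('H')(h) = Mul(Add(2, Mul(Rational(3, 2), Pow(h, 2))), Pow(h, -1)) = Mul(Pow(h, -1), Add(2, Mul(Rational(3, 2), Pow(h, 2)))))
Function('o')(u) = -5 (Function('o')(u) = Mul(1, -5) = -5)
Add(Function('H')(3), Mul(Function('o')(0), 12)) = Add(Add(Mul(2, Pow(3, -1)), Mul(Rational(3, 2), 3)), Mul(-5, 12)) = Add(Add(Mul(2, Rational(1, 3)), Rational(9, 2)), -60) = Add(Add(Rational(2, 3), Rational(9, 2)), -60) = Add(Rational(31, 6), -60) = Rational(-329, 6)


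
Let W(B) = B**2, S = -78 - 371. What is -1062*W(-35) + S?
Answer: -1301399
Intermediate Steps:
S = -449
-1062*W(-35) + S = -1062*(-35)**2 - 449 = -1062*1225 - 449 = -1300950 - 449 = -1301399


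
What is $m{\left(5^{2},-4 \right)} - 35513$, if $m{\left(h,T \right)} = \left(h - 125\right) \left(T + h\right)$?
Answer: $-37613$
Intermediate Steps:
$m{\left(h,T \right)} = \left(-125 + h\right) \left(T + h\right)$
$m{\left(5^{2},-4 \right)} - 35513 = \left(\left(5^{2}\right)^{2} - -500 - 125 \cdot 5^{2} - 4 \cdot 5^{2}\right) - 35513 = \left(25^{2} + 500 - 3125 - 100\right) - 35513 = \left(625 + 500 - 3125 - 100\right) - 35513 = -2100 - 35513 = -37613$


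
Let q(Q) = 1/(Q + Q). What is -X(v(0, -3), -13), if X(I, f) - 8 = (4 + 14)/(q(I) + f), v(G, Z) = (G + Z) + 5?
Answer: -112/17 ≈ -6.5882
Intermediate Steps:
q(Q) = 1/(2*Q)
v(G, Z) = 5 + G + Z
X(I, f) = 8 + 18/(f + 1/(2*I)) (X(I, f) = 8 + (4 + 14)/(1/(2*I) + f) = 8 + 18/(f + 1/(2*I)))
-X(v(0, -3), -13) = -4*(2 + (5 + 0 - 3)*(9 + 4*(-13)))/(1 + 2*(5 + 0 - 3)*(-13)) = -4*(2 + 2*(9 - 52))/(1 + 2*2*(-13)) = -4*(2 + 2*(-43))/(1 - 52) = -4*(2 - 86)/(-51) = -4*(-1)*(-84)/51 = -1*112/17 = -112/17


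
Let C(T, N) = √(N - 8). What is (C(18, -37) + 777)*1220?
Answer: 947940 + 3660*I*√5 ≈ 9.4794e+5 + 8184.0*I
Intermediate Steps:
C(T, N) = √(-8 + N)
(C(18, -37) + 777)*1220 = (√(-8 - 37) + 777)*1220 = (√(-45) + 777)*1220 = (3*I*√5 + 777)*1220 = (777 + 3*I*√5)*1220 = 947940 + 3660*I*√5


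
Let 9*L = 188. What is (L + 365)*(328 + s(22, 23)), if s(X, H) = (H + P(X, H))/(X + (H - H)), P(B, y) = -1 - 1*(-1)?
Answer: 8380349/66 ≈ 1.2698e+5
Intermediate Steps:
L = 188/9 (L = (⅑)*188 = 188/9 ≈ 20.889)
P(B, y) = 0 (P(B, y) = -1 + 1 = 0)
s(X, H) = H/X (s(X, H) = (H + 0)/(X + (H - H)) = H/(X + 0) = H/X)
(L + 365)*(328 + s(22, 23)) = (188/9 + 365)*(328 + 23/22) = 3473*(328 + 23*(1/22))/9 = 3473*(328 + 23/22)/9 = (3473/9)*(7239/22) = 8380349/66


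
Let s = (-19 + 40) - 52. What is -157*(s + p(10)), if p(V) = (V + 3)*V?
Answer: -15543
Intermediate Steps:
p(V) = V*(3 + V) (p(V) = (3 + V)*V = V*(3 + V))
s = -31 (s = 21 - 52 = -31)
-157*(s + p(10)) = -157*(-31 + 10*(3 + 10)) = -157*(-31 + 10*13) = -157*(-31 + 130) = -157*99 = -1*15543 = -15543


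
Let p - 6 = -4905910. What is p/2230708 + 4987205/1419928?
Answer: 45206169959/34428747272 ≈ 1.3130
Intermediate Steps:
p = -4905904 (p = 6 - 4905910 = -4905904)
p/2230708 + 4987205/1419928 = -4905904/2230708 + 4987205/1419928 = -4905904*1/2230708 + 4987205*(1/1419928) = -1226476/557677 + 216835/61736 = 45206169959/34428747272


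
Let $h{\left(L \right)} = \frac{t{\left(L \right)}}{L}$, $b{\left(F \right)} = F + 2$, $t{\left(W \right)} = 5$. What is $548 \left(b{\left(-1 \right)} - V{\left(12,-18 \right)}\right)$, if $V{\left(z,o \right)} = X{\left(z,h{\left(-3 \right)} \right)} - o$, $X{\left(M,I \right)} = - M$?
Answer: $-2740$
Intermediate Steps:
$b{\left(F \right)} = 2 + F$
$h{\left(L \right)} = \frac{5}{L}$
$V{\left(z,o \right)} = - o - z$ ($V{\left(z,o \right)} = - z - o = - o - z$)
$548 \left(b{\left(-1 \right)} - V{\left(12,-18 \right)}\right) = 548 \left(\left(2 - 1\right) - \left(\left(-1\right) \left(-18\right) - 12\right)\right) = 548 \left(1 - \left(18 - 12\right)\right) = 548 \left(1 - 6\right) = 548 \left(-5\right) = -2740$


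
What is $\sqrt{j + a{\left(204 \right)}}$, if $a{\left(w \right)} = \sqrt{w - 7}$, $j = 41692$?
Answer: $\sqrt{41692 + \sqrt{197}} \approx 204.22$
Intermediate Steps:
$a{\left(w \right)} = \sqrt{-7 + w}$
$\sqrt{j + a{\left(204 \right)}} = \sqrt{41692 + \sqrt{-7 + 204}} = \sqrt{41692 + \sqrt{197}}$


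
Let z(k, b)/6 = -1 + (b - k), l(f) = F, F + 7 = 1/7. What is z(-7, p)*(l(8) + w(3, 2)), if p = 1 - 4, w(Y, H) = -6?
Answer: -1620/7 ≈ -231.43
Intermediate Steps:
F = -48/7 (F = -7 + 1/7 = -7 + ⅐ = -48/7 ≈ -6.8571)
l(f) = -48/7
p = -3
z(k, b) = -6 - 6*k + 6*b (z(k, b) = 6*(-1 + (b - k)) = 6*(-1 + b - k) = -6 - 6*k + 6*b)
z(-7, p)*(l(8) + w(3, 2)) = (-6 - 6*(-7) + 6*(-3))*(-48/7 - 6) = (-6 + 42 - 18)*(-90/7) = 18*(-90/7) = -1620/7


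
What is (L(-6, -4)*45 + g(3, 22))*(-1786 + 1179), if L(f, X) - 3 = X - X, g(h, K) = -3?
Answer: -80124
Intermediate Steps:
L(f, X) = 3 (L(f, X) = 3 + (X - X) = 3 + 0 = 3)
(L(-6, -4)*45 + g(3, 22))*(-1786 + 1179) = (3*45 - 3)*(-1786 + 1179) = (135 - 3)*(-607) = 132*(-607) = -80124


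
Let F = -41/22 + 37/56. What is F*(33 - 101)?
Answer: 12597/154 ≈ 81.799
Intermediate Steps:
F = -741/616 (F = -41*1/22 + 37*(1/56) = -41/22 + 37/56 = -741/616 ≈ -1.2029)
F*(33 - 101) = -741*(33 - 101)/616 = -741/616*(-68) = 12597/154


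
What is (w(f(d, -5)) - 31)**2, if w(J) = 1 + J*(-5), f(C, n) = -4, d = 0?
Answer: 100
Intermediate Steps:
w(J) = 1 - 5*J
(w(f(d, -5)) - 31)**2 = ((1 - 5*(-4)) - 31)**2 = ((1 + 20) - 31)**2 = (21 - 31)**2 = (-10)**2 = 100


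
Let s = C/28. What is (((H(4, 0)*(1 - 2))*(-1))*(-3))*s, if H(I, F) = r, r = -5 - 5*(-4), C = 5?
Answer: -225/28 ≈ -8.0357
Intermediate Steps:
r = 15 (r = -5 + 20 = 15)
H(I, F) = 15
s = 5/28 ≈ 0.17857
(((H(4, 0)*(1 - 2))*(-1))*(-3))*s = (((15*(1 - 2))*(-1))*(-3))*(5/28) = (((15*(-1))*(-1))*(-3))*(5/28) = (-15*(-1)*(-3))*(5/28) = (15*(-3))*(5/28) = -45*5/28 = -225/28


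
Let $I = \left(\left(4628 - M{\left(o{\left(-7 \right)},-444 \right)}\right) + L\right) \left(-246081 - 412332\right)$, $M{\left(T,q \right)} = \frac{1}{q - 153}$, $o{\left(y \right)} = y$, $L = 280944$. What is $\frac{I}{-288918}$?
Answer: $\frac{1781754254735}{2737842} \approx 6.5079 \cdot 10^{5}$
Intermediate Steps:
$M{\left(T,q \right)} = \frac{1}{-153 + q}$
$I = - \frac{37416839349435}{199}$ ($I = \left(\left(4628 - \frac{1}{-153 - 444}\right) + 280944\right) \left(-246081 - 412332\right) = \left(\left(4628 - \frac{1}{-597}\right) + 280944\right) \left(-658413\right) = \left(\left(4628 - - \frac{1}{597}\right) + 280944\right) \left(-658413\right) = \left(\left(4628 + \frac{1}{597}\right) + 280944\right) \left(-658413\right) = \left(\frac{2762917}{597} + 280944\right) \left(-658413\right) = \frac{170486485}{597} \left(-658413\right) = - \frac{37416839349435}{199} \approx -1.8802 \cdot 10^{11}$)
$\frac{I}{-288918} = - \frac{37416839349435}{199 \left(-288918\right)} = \left(- \frac{37416839349435}{199}\right) \left(- \frac{1}{288918}\right) = \frac{1781754254735}{2737842}$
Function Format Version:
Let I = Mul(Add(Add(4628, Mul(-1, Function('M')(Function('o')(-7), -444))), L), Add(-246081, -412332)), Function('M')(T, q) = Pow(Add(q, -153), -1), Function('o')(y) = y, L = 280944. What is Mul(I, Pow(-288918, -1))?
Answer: Rational(1781754254735, 2737842) ≈ 6.5079e+5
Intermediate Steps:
Function('M')(T, q) = Pow(Add(-153, q), -1)
I = Rational(-37416839349435, 199) (I = Mul(Add(Add(4628, Mul(-1, Pow(Add(-153, -444), -1))), 280944), Add(-246081, -412332)) = Mul(Add(Add(4628, Mul(-1, Pow(-597, -1))), 280944), -658413) = Mul(Add(Add(4628, Mul(-1, Rational(-1, 597))), 280944), -658413) = Mul(Add(Add(4628, Rational(1, 597)), 280944), -658413) = Mul(Add(Rational(2762917, 597), 280944), -658413) = Mul(Rational(170486485, 597), -658413) = Rational(-37416839349435, 199) ≈ -1.8802e+11)
Mul(I, Pow(-288918, -1)) = Mul(Rational(-37416839349435, 199), Pow(-288918, -1)) = Mul(Rational(-37416839349435, 199), Rational(-1, 288918)) = Rational(1781754254735, 2737842)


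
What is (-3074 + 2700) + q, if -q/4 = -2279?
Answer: 8742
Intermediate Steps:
q = 9116 (q = -4*(-2279) = 9116)
(-3074 + 2700) + q = (-3074 + 2700) + 9116 = -374 + 9116 = 8742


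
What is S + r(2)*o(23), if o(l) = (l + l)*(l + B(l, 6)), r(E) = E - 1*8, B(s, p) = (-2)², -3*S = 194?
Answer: -22550/3 ≈ -7516.7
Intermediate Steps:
S = -194/3 (S = -⅓*194 = -194/3 ≈ -64.667)
B(s, p) = 4
r(E) = -8 + E (r(E) = E - 8 = -8 + E)
o(l) = 2*l*(4 + l) (o(l) = (l + l)*(l + 4) = (2*l)*(4 + l) = 2*l*(4 + l))
S + r(2)*o(23) = -194/3 + (-8 + 2)*(2*23*(4 + 23)) = -194/3 - 12*23*27 = -194/3 - 6*1242 = -194/3 - 7452 = -22550/3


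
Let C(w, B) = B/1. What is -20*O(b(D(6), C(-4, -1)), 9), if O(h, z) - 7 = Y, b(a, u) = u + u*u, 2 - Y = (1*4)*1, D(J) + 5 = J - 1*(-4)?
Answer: -100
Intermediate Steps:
D(J) = -1 + J (D(J) = -5 + (J - 1*(-4)) = -5 + (J + 4) = -5 + (4 + J) = -1 + J)
Y = -2 (Y = 2 - 1*4 = 2 - 4 = -2)
C(w, B) = B (C(w, B) = B*1 = B)
b(a, u) = u + u²
O(h, z) = 5 (O(h, z) = 7 - 2 = 5)
-20*O(b(D(6), C(-4, -1)), 9) = -20*5 = -100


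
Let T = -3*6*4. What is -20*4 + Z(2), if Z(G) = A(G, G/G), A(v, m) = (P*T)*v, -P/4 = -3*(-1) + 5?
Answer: 4528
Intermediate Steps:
T = -72 (T = -18*4 = -72)
P = -32 (P = -4*(-3*(-1) + 5) = -4*(3 + 5) = -4*8 = -32)
A(v, m) = 2304*v (A(v, m) = (-32*(-72))*v = 2304*v)
Z(G) = 2304*G
-20*4 + Z(2) = -20*4 + 2304*2 = -80 + 4608 = 4528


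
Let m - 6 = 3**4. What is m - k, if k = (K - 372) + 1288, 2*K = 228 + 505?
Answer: -2391/2 ≈ -1195.5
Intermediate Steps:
K = 733/2 (K = (228 + 505)/2 = (1/2)*733 = 733/2 ≈ 366.50)
m = 87 (m = 6 + 3**4 = 6 + 81 = 87)
k = 2565/2 (k = (733/2 - 372) + 1288 = -11/2 + 1288 = 2565/2 ≈ 1282.5)
m - k = 87 - 1*2565/2 = 87 - 2565/2 = -2391/2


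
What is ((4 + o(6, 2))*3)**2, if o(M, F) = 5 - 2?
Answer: 441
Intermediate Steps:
o(M, F) = 3
((4 + o(6, 2))*3)**2 = ((4 + 3)*3)**2 = (7*3)**2 = 21**2 = 441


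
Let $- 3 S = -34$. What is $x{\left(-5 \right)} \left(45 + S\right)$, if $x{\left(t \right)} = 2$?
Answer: $\frac{338}{3} \approx 112.67$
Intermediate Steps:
$S = \frac{34}{3}$ ($S = \left(- \frac{1}{3}\right) \left(-34\right) = \frac{34}{3} \approx 11.333$)
$x{\left(-5 \right)} \left(45 + S\right) = 2 \left(45 + \frac{34}{3}\right) = 2 \cdot \frac{169}{3} = \frac{338}{3}$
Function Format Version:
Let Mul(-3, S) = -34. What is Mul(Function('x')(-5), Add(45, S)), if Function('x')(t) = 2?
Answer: Rational(338, 3) ≈ 112.67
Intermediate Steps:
S = Rational(34, 3) (S = Mul(Rational(-1, 3), -34) = Rational(34, 3) ≈ 11.333)
Mul(Function('x')(-5), Add(45, S)) = Mul(2, Add(45, Rational(34, 3))) = Mul(2, Rational(169, 3)) = Rational(338, 3)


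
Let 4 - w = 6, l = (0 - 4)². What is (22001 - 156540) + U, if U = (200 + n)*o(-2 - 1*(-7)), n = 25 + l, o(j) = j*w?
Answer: -136949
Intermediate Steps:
l = 16 (l = (-4)² = 16)
w = -2 (w = 4 - 1*6 = 4 - 6 = -2)
o(j) = -2*j (o(j) = j*(-2) = -2*j)
n = 41 (n = 25 + 16 = 41)
U = -2410 (U = (200 + 41)*(-2*(-2 - 1*(-7))) = 241*(-2*(-2 + 7)) = 241*(-2*5) = 241*(-10) = -2410)
(22001 - 156540) + U = (22001 - 156540) - 2410 = -134539 - 2410 = -136949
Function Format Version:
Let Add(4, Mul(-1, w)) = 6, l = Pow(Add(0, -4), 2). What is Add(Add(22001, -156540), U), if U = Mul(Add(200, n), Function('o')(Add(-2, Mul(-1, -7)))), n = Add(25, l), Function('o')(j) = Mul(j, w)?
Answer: -136949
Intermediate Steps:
l = 16 (l = Pow(-4, 2) = 16)
w = -2 (w = Add(4, Mul(-1, 6)) = Add(4, -6) = -2)
Function('o')(j) = Mul(-2, j) (Function('o')(j) = Mul(j, -2) = Mul(-2, j))
n = 41 (n = Add(25, 16) = 41)
U = -2410 (U = Mul(Add(200, 41), Mul(-2, Add(-2, Mul(-1, -7)))) = Mul(241, Mul(-2, Add(-2, 7))) = Mul(241, Mul(-2, 5)) = Mul(241, -10) = -2410)
Add(Add(22001, -156540), U) = Add(Add(22001, -156540), -2410) = Add(-134539, -2410) = -136949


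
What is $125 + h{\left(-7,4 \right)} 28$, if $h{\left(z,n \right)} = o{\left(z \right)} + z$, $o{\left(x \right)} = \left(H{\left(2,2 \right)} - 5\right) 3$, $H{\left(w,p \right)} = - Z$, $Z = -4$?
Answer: $-155$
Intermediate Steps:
$H{\left(w,p \right)} = 4$ ($H{\left(w,p \right)} = \left(-1\right) \left(-4\right) = 4$)
$o{\left(x \right)} = -3$ ($o{\left(x \right)} = \left(4 - 5\right) 3 = \left(-1\right) 3 = -3$)
$h{\left(z,n \right)} = -3 + z$
$125 + h{\left(-7,4 \right)} 28 = 125 + \left(-3 - 7\right) 28 = 125 - 280 = -155$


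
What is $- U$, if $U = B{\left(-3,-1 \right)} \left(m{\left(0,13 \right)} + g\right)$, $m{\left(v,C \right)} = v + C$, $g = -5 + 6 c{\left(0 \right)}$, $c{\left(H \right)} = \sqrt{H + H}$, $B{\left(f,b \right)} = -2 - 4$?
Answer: $48$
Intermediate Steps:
$B{\left(f,b \right)} = -6$
$c{\left(H \right)} = \sqrt{2} \sqrt{H}$ ($c{\left(H \right)} = \sqrt{2 H} = \sqrt{2} \sqrt{H}$)
$g = -5$ ($g = -5 + 6 \sqrt{2} \sqrt{0} = -5 + 6 \sqrt{2} \cdot 0 = -5 + 6 \cdot 0 = -5 + 0 = -5$)
$m{\left(v,C \right)} = C + v$
$U = -48$ ($U = - 6 \left(\left(13 + 0\right) - 5\right) = - 6 \left(13 - 5\right) = \left(-6\right) 8 = -48$)
$- U = \left(-1\right) \left(-48\right) = 48$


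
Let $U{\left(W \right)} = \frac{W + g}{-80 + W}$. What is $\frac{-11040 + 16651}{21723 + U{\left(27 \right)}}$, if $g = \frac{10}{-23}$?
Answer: $\frac{6839809}{26479726} \approx 0.2583$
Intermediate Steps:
$g = - \frac{10}{23}$ ($g = 10 \left(- \frac{1}{23}\right) = - \frac{10}{23} \approx -0.43478$)
$U{\left(W \right)} = \frac{- \frac{10}{23} + W}{-80 + W}$ ($U{\left(W \right)} = \frac{W - \frac{10}{23}}{-80 + W} = \frac{- \frac{10}{23} + W}{-80 + W}$)
$\frac{-11040 + 16651}{21723 + U{\left(27 \right)}} = \frac{-11040 + 16651}{21723 + \frac{- \frac{10}{23} + 27}{-80 + 27}} = \frac{5611}{21723 + \frac{1}{-53} \cdot \frac{611}{23}} = \frac{5611}{21723 - \frac{611}{1219}} = \frac{5611}{\frac{26479726}{1219}} = 5611 \cdot \frac{1219}{26479726} = \frac{6839809}{26479726}$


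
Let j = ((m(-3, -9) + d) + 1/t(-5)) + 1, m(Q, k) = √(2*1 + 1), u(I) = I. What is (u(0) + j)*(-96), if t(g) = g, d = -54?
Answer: 25536/5 - 96*√3 ≈ 4940.9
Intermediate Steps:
m(Q, k) = √3 (m(Q, k) = √(2 + 1) = √3)
j = -266/5 + √3 (j = ((√3 - 54) + 1/(-5)) + 1 = ((-54 + √3) - ⅕) + 1 = (-271/5 + √3) + 1 = -266/5 + √3 ≈ -51.468)
(u(0) + j)*(-96) = (0 + (-266/5 + √3))*(-96) = (-266/5 + √3)*(-96) = 25536/5 - 96*√3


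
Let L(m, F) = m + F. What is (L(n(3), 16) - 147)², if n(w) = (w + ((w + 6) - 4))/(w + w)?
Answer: 151321/9 ≈ 16813.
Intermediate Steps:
n(w) = (2 + 2*w)/(2*w) (n(w) = (w + ((6 + w) - 4))/((2*w)) = (w + (2 + w))*(1/(2*w)) = (2 + 2*w)*(1/(2*w)) = (2 + 2*w)/(2*w))
L(m, F) = F + m
(L(n(3), 16) - 147)² = ((16 + (1 + 3)/3) - 147)² = ((16 + (⅓)*4) - 147)² = ((16 + 4/3) - 147)² = (52/3 - 147)² = (-389/3)² = 151321/9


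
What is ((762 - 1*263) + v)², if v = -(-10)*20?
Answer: 488601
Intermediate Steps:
v = 200 (v = -5*(-40) = 200)
((762 - 1*263) + v)² = ((762 - 1*263) + 200)² = ((762 - 263) + 200)² = (499 + 200)² = 699² = 488601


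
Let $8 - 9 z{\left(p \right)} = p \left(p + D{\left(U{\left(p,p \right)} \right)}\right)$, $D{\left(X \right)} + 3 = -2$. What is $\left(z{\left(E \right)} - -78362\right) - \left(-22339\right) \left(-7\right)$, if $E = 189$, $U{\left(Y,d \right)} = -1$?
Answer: $- \frac{736867}{9} \approx -81874.0$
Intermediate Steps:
$D{\left(X \right)} = -5$ ($D{\left(X \right)} = -3 - 2 = -5$)
$z{\left(p \right)} = \frac{8}{9} - \frac{p \left(-5 + p\right)}{9}$ ($z{\left(p \right)} = \frac{8}{9} - \frac{p \left(p - 5\right)}{9} = \frac{8}{9} - \frac{p \left(-5 + p\right)}{9}$)
$\left(z{\left(E \right)} - -78362\right) - \left(-22339\right) \left(-7\right) = \left(\left(\frac{8}{9} - \frac{189^{2}}{9} + \frac{5}{9} \cdot 189\right) - -78362\right) - \left(-22339\right) \left(-7\right) = \left(\left(\frac{8}{9} - 3969 + 105\right) + 78362\right) - 156373 = \left(- \frac{34768}{9} + 78362\right) - 156373 = \frac{670490}{9} - 156373 = - \frac{736867}{9}$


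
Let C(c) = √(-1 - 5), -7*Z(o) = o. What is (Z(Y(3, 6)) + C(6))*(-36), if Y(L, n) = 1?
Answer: 36/7 - 36*I*√6 ≈ 5.1429 - 88.182*I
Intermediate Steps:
Z(o) = -o/7
C(c) = I*√6 (C(c) = √(-6) = I*√6)
(Z(Y(3, 6)) + C(6))*(-36) = (-⅐*1 + I*√6)*(-36) = (-⅐ + I*√6)*(-36) = 36/7 - 36*I*√6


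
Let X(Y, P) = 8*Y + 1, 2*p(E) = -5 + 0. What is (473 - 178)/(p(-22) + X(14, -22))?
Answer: 590/221 ≈ 2.6697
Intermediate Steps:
p(E) = -5/2 (p(E) = (-5 + 0)/2 = (1/2)*(-5) = -5/2)
X(Y, P) = 1 + 8*Y
(473 - 178)/(p(-22) + X(14, -22)) = (473 - 178)/(-5/2 + (1 + 8*14)) = 295/(-5/2 + (1 + 112)) = 295/(-5/2 + 113) = 295/(221/2) = 295*(2/221) = 590/221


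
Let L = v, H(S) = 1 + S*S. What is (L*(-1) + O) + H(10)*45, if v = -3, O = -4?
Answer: 4544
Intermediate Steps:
H(S) = 1 + S**2
L = -3
(L*(-1) + O) + H(10)*45 = (-3*(-1) - 4) + (1 + 10**2)*45 = (3 - 4) + (1 + 100)*45 = -1 + 101*45 = -1 + 4545 = 4544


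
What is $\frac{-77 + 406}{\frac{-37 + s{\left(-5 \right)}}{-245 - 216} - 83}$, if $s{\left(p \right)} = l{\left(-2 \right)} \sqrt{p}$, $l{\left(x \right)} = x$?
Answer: $- \frac{414121371}{104373364} - \frac{21667 i \sqrt{5}}{104373364} \approx -3.9677 - 0.00046419 i$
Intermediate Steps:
$s{\left(p \right)} = - 2 \sqrt{p}$
$\frac{-77 + 406}{\frac{-37 + s{\left(-5 \right)}}{-245 - 216} - 83} = \frac{-77 + 406}{\frac{-37 - 2 \sqrt{-5}}{-245 - 216} - 83} = \frac{329}{\frac{-37 - 2 i \sqrt{5}}{-461} - 83} = \frac{329}{\left(-37 - 2 i \sqrt{5}\right) \left(- \frac{1}{461}\right) - 83} = \frac{329}{\left(\frac{37}{461} + \frac{2 i \sqrt{5}}{461}\right) - 83} = \frac{329}{- \frac{38226}{461} + \frac{2 i \sqrt{5}}{461}}$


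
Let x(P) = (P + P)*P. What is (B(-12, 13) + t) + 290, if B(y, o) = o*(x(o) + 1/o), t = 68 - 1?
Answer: 4752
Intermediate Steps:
t = 67
x(P) = 2*P² (x(P) = (2*P)*P = 2*P²)
B(y, o) = o*(1/o + 2*o²) (B(y, o) = o*(2*o² + 1/o) = o*(1/o + 2*o²))
(B(-12, 13) + t) + 290 = ((1 + 2*13³) + 67) + 290 = ((1 + 2*2197) + 67) + 290 = ((1 + 4394) + 67) + 290 = (4395 + 67) + 290 = 4462 + 290 = 4752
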